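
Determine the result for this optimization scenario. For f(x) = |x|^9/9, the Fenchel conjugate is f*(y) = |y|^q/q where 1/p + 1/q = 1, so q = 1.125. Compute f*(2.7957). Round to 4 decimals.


The conjugate exponent q satisfies 1/p + 1/q = 1.
p = 9, so q = 9/(9 - 1) = 1.125
|y|^q = 2.7957^1.125 = 3.1791
f*(2.7957) = 3.1791 / 1.125 = 2.8259


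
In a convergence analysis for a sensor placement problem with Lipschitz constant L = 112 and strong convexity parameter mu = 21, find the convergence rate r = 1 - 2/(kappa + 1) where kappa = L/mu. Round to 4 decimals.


Step 1: Compute the condition number.
kappa = L/mu = 112/21 = 5.3333
Step 2: Compute the convergence rate.
r = 1 - 2/(kappa + 1) = 1 - 2*mu/(L + mu) = (L - mu)/(L + mu) = 91/133 = 0.6842


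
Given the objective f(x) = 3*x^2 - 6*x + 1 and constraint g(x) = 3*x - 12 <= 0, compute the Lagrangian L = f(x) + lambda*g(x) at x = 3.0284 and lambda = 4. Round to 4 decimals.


Step 1: Evaluate f(x).
f(3.0284) = 3*3.0284^2 - 6*3.0284 + 1 = 10.3432
Step 2: Evaluate g(x).
g(3.0284) = 3*3.0284 - 12 = -2.9148
Step 3: Compute Lagrangian.
L = 10.3432 + 4*-2.9148 = -1.316


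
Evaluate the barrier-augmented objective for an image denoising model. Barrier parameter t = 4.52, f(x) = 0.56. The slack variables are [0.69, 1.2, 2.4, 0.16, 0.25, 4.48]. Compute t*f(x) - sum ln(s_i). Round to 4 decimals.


Step 1: Compute log-barrier.
ln values: [-0.3711, 0.1823, 0.8755, -1.8326, -1.3863, 1.4996]
phi = -(-0.3711 + 0.1823 + 0.8755 - 1.8326 - 1.3863 + 1.4996) = 1.0325
Step 2: Compute augmented objective.
t*f(x) = 4.52*0.56 = 2.5312
Total = 2.5312 + 1.0325 = 3.5637


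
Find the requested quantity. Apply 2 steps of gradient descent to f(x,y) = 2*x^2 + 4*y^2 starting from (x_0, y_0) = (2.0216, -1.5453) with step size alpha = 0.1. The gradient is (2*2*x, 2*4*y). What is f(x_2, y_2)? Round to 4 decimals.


Gradient descent on f(x,y) = 2*x^2 + 4*y^2.
Starting point: (2.0216, -1.5453), alpha = 0.1
Step 1: grad_x = 2*2*2.0216 = 8.0864, grad_y = 2*4*-1.5453 = -12.3624
  x_1 = 2.0216 - 0.1*8.0864 = 1.213
  y_1 = -1.5453 - 0.1*-12.3624 = -0.3091
Step 2: grad_x = 2*2*1.213 = 4.8518, grad_y = 2*4*-0.3091 = -2.4725
  x_2 = 1.213 - 0.1*4.8518 = 0.7278
  y_2 = -0.3091 - 0.1*-2.4725 = -0.0618
f(0.7278, -0.0618) = 2*0.7278^2 + 4*(-0.0618)^2 = 1.0746


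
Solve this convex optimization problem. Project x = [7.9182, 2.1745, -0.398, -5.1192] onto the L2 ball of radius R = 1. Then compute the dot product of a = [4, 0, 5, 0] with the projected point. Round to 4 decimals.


Step 1: Compute ||x|| (intermediates to 6 decimals).
||x|| = sqrt(7.9182^2 + 2.1745^2 + (-0.398)^2 + (-5.1192)^2) = 9.684573
Step 2: Project.
Since ||x|| > R, scale = R/||x|| = 1/9.684573 = 0.103257, proj(x) = scale * x
proj(x) = [0.81761, 0.224532, -0.041096, -0.528593]
Step 3: Dot product.
a^T * proj(x) = 4*0.81761 + 0*0.224532 + 5*(-0.041096) + 0*(-0.528593) = 3.065


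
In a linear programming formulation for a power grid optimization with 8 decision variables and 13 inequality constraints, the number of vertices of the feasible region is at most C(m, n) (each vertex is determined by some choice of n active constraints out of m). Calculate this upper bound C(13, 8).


Each vertex corresponds to some choice of n active constraints out of m, so the number of vertices is at most C(m, n) = m! / (n!(m-n)!).
m = 13, n = 8
Numerator: 13 * 12 * 11 * 10 * 9 * 8 * 7 * 6
Denominator: 8! = 40320
C(13, 8) = 1287


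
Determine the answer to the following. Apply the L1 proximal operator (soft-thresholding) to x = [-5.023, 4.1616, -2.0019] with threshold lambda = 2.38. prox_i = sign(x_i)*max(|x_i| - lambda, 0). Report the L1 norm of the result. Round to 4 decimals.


Soft-thresholding with lambda = 2.38:
prox(-5.023) = sign(-5.023)*max(|-5.023| - 2.38, 0) = -2.643
prox(4.1616) = sign(4.1616)*max(|4.1616| - 2.38, 0) = 1.7816
prox(-2.0019) = sign(-2.0019)*max(|-2.0019| - 2.38, 0) = 0.0
prox(x) = [-2.643, 1.7816, 0.0]
||prox(x)||_1 = 2.643 + 1.7816 + 0.0 = 4.4246


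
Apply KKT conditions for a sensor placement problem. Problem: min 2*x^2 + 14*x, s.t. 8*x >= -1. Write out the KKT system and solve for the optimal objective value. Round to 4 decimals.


Step 1: Try lambda = 0 (constraint inactive).
x_unc = -14/(2*2) = -3.5
Check: 8*-3.5 = -28.0 < -1 -- violated!
Step 2: Constraint must be active: 8*x = -1
x* = -1/8 = -0.125
lambda = (2*2*(-0.125) + 14)/8 = 1.6875
Step 3: Compute optimal value.
f(x*) = 2*(-0.125)^2 + 14*(-0.125) = -1.7188


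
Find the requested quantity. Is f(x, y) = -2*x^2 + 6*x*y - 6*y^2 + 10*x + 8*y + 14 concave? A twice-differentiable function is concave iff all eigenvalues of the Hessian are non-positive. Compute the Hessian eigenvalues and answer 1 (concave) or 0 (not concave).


The Hessian of f(x,y) = -2*x^2 + 6*x*y - 6*y^2 + 10*x + 8*y + 14 is:
H = [[-4, 6], [6, -12]]
Trace = -4 - 12 = -16
Determinant = -4*-12 - (6)^2 = 12
Discriminant = (-16)^2 - 4*12 = 208.0
Eigenvalues: lambda_1 = -15.2111, lambda_2 = -0.7889
The function is concave.

1


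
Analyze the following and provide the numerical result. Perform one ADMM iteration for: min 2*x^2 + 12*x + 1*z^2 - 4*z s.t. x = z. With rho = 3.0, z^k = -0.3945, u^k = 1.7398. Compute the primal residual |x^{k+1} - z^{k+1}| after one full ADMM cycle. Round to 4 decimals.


ADMM iteration with rho = 3.0, z^k = -0.3945, u^k = 1.7398
Step 1: x-update.
Minimize 2*x^2 + 12*x + (3.0/2)*(x + 0.3945 + 1.7398)^2
FOC: (2*2 + 3.0)*x = -12 + 3.0*(-0.3945 - 1.7398)
x^{k+1} = -2.629
Step 2: z-update.
Minimize 1*z^2 - 4*z + (3.0/2)*(-2.629 - z + 1.7398)^2
FOC: (2*1 + 3.0)*z = 4 + 3.0*(-2.629 + 1.7398)
z^{k+1} = 0.2665
Step 3: u-update.
u^{k+1} = 1.7398 - 2.629 - 0.2665 = -1.1557
Step 4: Primal residual = |-2.629 - 0.2665| = 2.8955


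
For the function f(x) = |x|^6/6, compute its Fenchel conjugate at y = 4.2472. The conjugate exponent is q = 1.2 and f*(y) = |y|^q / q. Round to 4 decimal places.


The conjugate exponent q satisfies 1/p + 1/q = 1.
p = 6, so q = 6/(6 - 1) = 1.2
|y|^q = 4.2472^1.2 = 5.6718
f*(4.2472) = 5.6718 / 1.2 = 4.7265


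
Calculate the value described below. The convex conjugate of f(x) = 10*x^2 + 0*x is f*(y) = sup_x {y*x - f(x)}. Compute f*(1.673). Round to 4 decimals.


f*(y) = sup_x {y*x - a*x^2 - b*x} = sup_x {(y-b)*x - a*x^2}
FOC: (y - b) - 2a*x = 0 => x* = (y - b)/(2a)
x* = (1.673 - 0)/(2*10) = 0.0837
f*(1.673) = (y-b)^2/(4a) = (1.673 - 0)^2/(4*10)
= 2.7989/40 = 0.07


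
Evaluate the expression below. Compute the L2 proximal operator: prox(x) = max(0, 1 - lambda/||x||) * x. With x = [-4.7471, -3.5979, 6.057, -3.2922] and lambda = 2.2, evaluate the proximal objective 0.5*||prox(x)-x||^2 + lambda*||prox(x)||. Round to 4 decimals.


Step 1: Compute ||x||.
||x|| = 9.1107
Step 2: Compute scaling factor.
scale = max(0, 1 - 2.2/9.1107) = 0.7585
Step 3: prox(x) = [-3.6008, -2.7291, 4.5944, -2.4972]
||prox(x)|| = 6.9107
Step 4: Proximal objective.
0.5*||prox-x||^2 = 2.42
lambda*||prox|| = 15.2035
Total = 17.6236


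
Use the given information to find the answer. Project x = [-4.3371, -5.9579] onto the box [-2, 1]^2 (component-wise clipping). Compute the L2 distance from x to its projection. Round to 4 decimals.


Project each component onto [-2, 1].
clip(-4.3371) = -2.0, clip(-5.9579) = -2.0
Projection = [-2.0, -2.0]
Squared diffs: [5.462, 15.665]
Distance = sqrt(21.127) = 4.5964


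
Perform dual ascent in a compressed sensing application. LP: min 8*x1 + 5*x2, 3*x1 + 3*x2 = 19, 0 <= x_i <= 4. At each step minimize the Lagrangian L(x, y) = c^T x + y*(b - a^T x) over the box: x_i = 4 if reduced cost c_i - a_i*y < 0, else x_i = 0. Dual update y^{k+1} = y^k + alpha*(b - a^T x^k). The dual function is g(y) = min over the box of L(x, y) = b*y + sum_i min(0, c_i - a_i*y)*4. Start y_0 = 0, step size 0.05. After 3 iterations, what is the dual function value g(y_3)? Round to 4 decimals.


Dual ascent for LP: min 8*x1 + 5*x2, 3*x1 + 3*x2 = 19, 0 <= x_i <= 4
Step 1: y^k = 0.0, reduced costs: (8.0, 5.0)
  x^k = (0.0, 0.0), subgradient = b - a^T x = 19.0
  y^{k+1} = 0.0 + 0.05*19.0 = 0.95
Step 2: y^k = 0.95, reduced costs: (5.15, 2.15)
  x^k = (0.0, 0.0), subgradient = b - a^T x = 19.0
  y^{k+1} = 0.95 + 0.05*19.0 = 1.9
Step 3: y^k = 1.9, reduced costs: (2.3, -0.7)
  x^k = (0.0, 4.0), subgradient = b - a^T x = 7.0
  y^{k+1} = 1.9 + 0.05*7.0 = 2.25
Dual objective at y_3 = 2.25: reduced costs (1.25, -1.75), box minimizer x = (0.0, 4.0)
g(y_3) = b*y + (c1 - a1*y)*x1 + (c2 - a2*y)*x2 = 19*2.25 + 1.25*0.0 + (-1.75)*4.0 = 42.75 + 0.0 - 7.0 = 35.75


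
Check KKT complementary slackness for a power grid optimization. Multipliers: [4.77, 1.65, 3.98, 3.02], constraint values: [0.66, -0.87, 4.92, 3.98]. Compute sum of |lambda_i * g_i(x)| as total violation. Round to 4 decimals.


KKT complementary slackness check:
lambda_1 * g_1 = 4.77 * 0.66 = 3.1482
lambda_2 * g_2 = 1.65 * -0.87 = -1.4355
lambda_3 * g_3 = 3.98 * 4.92 = 19.5816
lambda_4 * g_4 = 3.02 * 3.98 = 12.0196
Total violation = 3.1482 + 1.4355 + 19.5816 + 12.0196 = 36.1849


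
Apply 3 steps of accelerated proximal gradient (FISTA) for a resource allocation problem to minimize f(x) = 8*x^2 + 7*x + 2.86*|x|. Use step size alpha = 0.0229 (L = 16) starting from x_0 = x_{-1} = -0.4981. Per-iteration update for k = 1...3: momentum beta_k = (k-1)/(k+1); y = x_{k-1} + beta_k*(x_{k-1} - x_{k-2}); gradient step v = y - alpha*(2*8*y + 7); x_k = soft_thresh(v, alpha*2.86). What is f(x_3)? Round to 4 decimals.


FISTA on f(x) = 8*x^2 + 7*x + 2.86*|x|
L = 16, alpha = 0.0229
Iteration 1: beta = 0.0, y = -0.4981 + 0.0*(-0.4981 + 0.4981) = -0.4981
  grad(y) = -0.9696, v = y - alpha*grad = -0.4759
  prox(v) = soft_thresh(-0.4759, 0.0655) = -0.4104
Iteration 2: beta = 0.3333, y = -0.4104 + 0.3333*(-0.4104 + 0.4981) = -0.3812
  grad(y) = 0.9013, v = y - alpha*grad = -0.4018
  prox(v) = soft_thresh(-0.4018, 0.0655) = -0.3363
Iteration 3: beta = 0.5, y = -0.3363 + 0.5*(-0.3363 + 0.4104) = -0.2993
  grad(y) = 2.2117, v = y - alpha*grad = -0.3499
  prox(v) = soft_thresh(-0.3499, 0.0655) = -0.2844
f(x_3) = 8*(-0.2844)^2 + 7*(-0.2844) + 2.86*|-0.2844| = -0.5303


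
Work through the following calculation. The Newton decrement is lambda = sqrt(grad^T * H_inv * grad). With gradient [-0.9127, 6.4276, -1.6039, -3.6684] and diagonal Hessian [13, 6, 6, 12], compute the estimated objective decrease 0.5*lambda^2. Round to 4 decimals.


Step 1: H is diagonal, so H^(-1) * g = [-0.0702, 1.0713, -0.2673, -0.3057].
Step 2: g^T H^(-1) g = sum_i g_i^2 / H_ii
  = (-0.9127)^2/13 + (6.4276)^2/6 + (-1.6039)^2/6 + (-3.6684)^2/12
  = 0.0641 + 6.8857 + 0.4287 + 1.1214 = 8.4999
Step 3: Objective decrease = 0.5 * g^T H^(-1) g = 4.25


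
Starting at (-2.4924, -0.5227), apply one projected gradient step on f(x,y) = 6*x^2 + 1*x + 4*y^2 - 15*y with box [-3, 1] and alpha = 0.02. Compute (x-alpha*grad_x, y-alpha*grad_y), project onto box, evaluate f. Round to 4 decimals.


Step 1: Compute gradient at (-2.4924, -0.5227).
grad_x = 2*6*-2.4924 + 1 = -28.9088
grad_y = 2*4*-0.5227 - 15 = -19.1816
Step 2: Gradient step.
x_raw = -2.4924 - 0.02*-28.9088 = -1.9142
y_raw = -0.5227 - 0.02*-19.1816 = -0.1391
Step 3: Project onto [-3, 1].
x_proj = clip(-1.9142) = -1.9142
y_proj = clip(-0.1391) = -0.1391
Step 4: Evaluate f.
f(-1.9142, -0.1391) = 22.2347


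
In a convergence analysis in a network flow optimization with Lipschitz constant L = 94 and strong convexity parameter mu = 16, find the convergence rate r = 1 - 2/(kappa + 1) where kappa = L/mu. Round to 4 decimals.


Step 1: Compute the condition number.
kappa = L/mu = 94/16 = 5.875
Step 2: Compute the convergence rate.
r = 1 - 2/(kappa + 1) = 1 - 2*mu/(L + mu) = (L - mu)/(L + mu) = 78/110 = 0.7091


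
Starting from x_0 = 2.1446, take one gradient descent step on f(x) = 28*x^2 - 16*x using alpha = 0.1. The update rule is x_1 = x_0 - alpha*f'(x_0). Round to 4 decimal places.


We compute the gradient at x_0 and apply the update.
f'(x) = 56*x - 16
f'(2.1446) = 56*2.1446 - 16 = 104.0976
x_1 = 2.1446 - 0.1*104.0976 = -8.2652


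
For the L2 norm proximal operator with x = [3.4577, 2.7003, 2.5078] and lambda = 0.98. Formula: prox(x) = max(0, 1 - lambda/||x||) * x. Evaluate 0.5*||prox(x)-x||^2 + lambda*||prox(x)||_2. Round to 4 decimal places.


Step 1: Compute ||x||.
||x|| = 5.0534
Step 2: Compute scaling factor.
scale = max(0, 1 - 0.98/5.0534) = 0.8061
Step 3: prox(x) = [2.7871, 2.1766, 2.0215]
||prox(x)|| = 4.0734
Step 4: Proximal objective.
0.5*||prox-x||^2 = 0.4802
lambda*||prox|| = 3.9919
Total = 4.4721


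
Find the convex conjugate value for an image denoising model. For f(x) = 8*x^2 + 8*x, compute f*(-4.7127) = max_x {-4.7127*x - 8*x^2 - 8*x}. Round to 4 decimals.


f*(y) = sup_x {y*x - a*x^2 - b*x} = sup_x {(y-b)*x - a*x^2}
FOC: (y - b) - 2a*x = 0 => x* = (y - b)/(2a)
x* = (-4.7127 - 8)/(2*8) = -0.7945
f*(-4.7127) = (y-b)^2/(4a) = (-4.7127 - 8)^2/(4*8)
= 161.6127/32 = 5.0504


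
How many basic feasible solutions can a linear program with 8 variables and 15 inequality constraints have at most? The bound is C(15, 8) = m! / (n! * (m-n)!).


Each vertex corresponds to some choice of n active constraints out of m, so the number of vertices is at most C(m, n) = m! / (n!(m-n)!).
m = 15, n = 8
Numerator: 15 * 14 * 13 * 12 * 11 * 10 * 9 * 8
Denominator: 8! = 40320
C(15, 8) = 6435


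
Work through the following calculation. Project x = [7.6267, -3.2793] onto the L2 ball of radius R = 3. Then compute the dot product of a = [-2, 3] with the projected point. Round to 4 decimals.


Step 1: Compute ||x|| (intermediates to 6 decimals).
||x|| = sqrt(7.6267^2 + (-3.2793)^2) = 8.301829
Step 2: Project.
Since ||x|| > R, scale = R/||x|| = 3/8.301829 = 0.361366, proj(x) = scale * x
proj(x) = [2.75603, -1.185028]
Step 3: Dot product.
a^T * proj(x) = -2*2.75603 + 3*(-1.185028) = -9.0671


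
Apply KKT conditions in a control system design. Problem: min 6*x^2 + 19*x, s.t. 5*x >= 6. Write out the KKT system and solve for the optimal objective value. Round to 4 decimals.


Step 1: Try lambda = 0 (constraint inactive).
x_unc = -19/(2*6) = -1.5833
Check: 5*-1.5833 = -7.9165 < 6 -- violated!
Step 2: Constraint must be active: 5*x = 6
x* = 6/5 = 1.2
lambda = (2*6*1.2 + 19)/5 = 6.68
Step 3: Compute optimal value.
f(x*) = 6*1.2^2 + 19*1.2 = 31.44


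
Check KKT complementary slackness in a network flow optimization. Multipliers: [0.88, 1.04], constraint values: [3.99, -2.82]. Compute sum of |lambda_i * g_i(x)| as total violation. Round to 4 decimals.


KKT complementary slackness check:
lambda_1 * g_1 = 0.88 * 3.99 = 3.5112
lambda_2 * g_2 = 1.04 * -2.82 = -2.9328
Total violation = 3.5112 + 2.9328 = 6.444


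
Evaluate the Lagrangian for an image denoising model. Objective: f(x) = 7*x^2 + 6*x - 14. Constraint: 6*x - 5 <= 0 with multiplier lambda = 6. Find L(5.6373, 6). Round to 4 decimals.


Step 1: Evaluate f(x).
f(5.6373) = 7*5.6373^2 + 6*5.6373 - 14 = 242.2779
Step 2: Evaluate g(x).
g(5.6373) = 6*5.6373 - 5 = 28.8238
Step 3: Compute Lagrangian.
L = 242.2779 + 6*28.8238 = 415.2207


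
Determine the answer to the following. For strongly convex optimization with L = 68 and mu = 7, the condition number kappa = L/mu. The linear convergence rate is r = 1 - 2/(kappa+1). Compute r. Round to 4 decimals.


Step 1: Compute the condition number.
kappa = L/mu = 68/7 = 9.7143
Step 2: Compute the convergence rate.
r = 1 - 2/(kappa + 1) = 1 - 2*mu/(L + mu) = (L - mu)/(L + mu) = 61/75 = 0.8133


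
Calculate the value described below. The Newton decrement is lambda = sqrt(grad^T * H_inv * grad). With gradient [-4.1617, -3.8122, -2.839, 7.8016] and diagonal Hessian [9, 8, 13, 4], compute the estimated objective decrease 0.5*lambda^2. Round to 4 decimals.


Step 1: H is diagonal, so H^(-1) * g = [-0.4624, -0.4765, -0.2184, 1.9504].
Step 2: g^T H^(-1) g = sum_i g_i^2 / H_ii
  = (-4.1617)^2/9 + (-3.8122)^2/8 + (-2.839)^2/13 + (7.8016)^2/4
  = 1.9244 + 1.8166 + 0.62 + 15.2162 = 19.5773
Step 3: Objective decrease = 0.5 * g^T H^(-1) g = 9.7886


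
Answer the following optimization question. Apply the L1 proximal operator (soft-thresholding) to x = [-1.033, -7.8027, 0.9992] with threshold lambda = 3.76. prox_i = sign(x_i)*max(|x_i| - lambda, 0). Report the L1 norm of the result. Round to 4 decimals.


Soft-thresholding with lambda = 3.76:
prox(-1.033) = sign(-1.033)*max(|-1.033| - 3.76, 0) = 0.0
prox(-7.8027) = sign(-7.8027)*max(|-7.8027| - 3.76, 0) = -4.0427
prox(0.9992) = sign(0.9992)*max(|0.9992| - 3.76, 0) = 0.0
prox(x) = [0.0, -4.0427, 0.0]
||prox(x)||_1 = 0.0 + 4.0427 + 0.0 = 4.0427


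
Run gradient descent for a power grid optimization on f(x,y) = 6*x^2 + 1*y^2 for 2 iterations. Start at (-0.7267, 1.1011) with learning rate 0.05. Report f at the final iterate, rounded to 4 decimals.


Gradient descent on f(x,y) = 6*x^2 + 1*y^2.
Starting point: (-0.7267, 1.1011), alpha = 0.05
Step 1: grad_x = 2*6*-0.7267 = -8.7204, grad_y = 2*1*1.1011 = 2.2022
  x_1 = -0.7267 - 0.05*-8.7204 = -0.2907
  y_1 = 1.1011 - 0.05*2.2022 = 0.991
Step 2: grad_x = 2*6*-0.2907 = -3.4882, grad_y = 2*1*0.991 = 1.982
  x_2 = -0.2907 - 0.05*-3.4882 = -0.1163
  y_2 = 0.991 - 0.05*1.982 = 0.8919
f(-0.1163, 0.8919) = 6*(-0.1163)^2 + 1*0.8919^2 = 0.8766


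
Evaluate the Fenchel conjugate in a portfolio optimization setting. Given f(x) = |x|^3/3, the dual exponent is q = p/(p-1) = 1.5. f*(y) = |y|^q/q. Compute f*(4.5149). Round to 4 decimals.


The conjugate exponent q satisfies 1/p + 1/q = 1.
p = 3, so q = 3/(3 - 1) = 1.5
|y|^q = 4.5149^1.5 = 9.5934
f*(4.5149) = 9.5934 / 1.5 = 6.3956


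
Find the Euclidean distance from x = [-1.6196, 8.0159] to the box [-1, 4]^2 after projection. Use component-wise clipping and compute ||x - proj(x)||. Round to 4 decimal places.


Project each component onto [-1, 4].
clip(-1.6196) = -1.0, clip(8.0159) = 4.0
Projection = [-1.0, 4.0]
Squared diffs: [0.3839, 16.1275]
Distance = sqrt(16.5114) = 4.0634


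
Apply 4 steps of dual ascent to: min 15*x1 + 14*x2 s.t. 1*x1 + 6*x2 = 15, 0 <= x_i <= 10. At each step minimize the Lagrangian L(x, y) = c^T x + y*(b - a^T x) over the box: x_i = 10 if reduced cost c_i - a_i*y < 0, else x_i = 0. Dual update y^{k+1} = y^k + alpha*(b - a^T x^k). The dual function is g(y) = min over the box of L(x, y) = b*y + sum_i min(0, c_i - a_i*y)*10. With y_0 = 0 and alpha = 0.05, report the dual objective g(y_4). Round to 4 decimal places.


Dual ascent for LP: min 15*x1 + 14*x2, 1*x1 + 6*x2 = 15, 0 <= x_i <= 10
Step 1: y^k = 0.0, reduced costs: (15.0, 14.0)
  x^k = (0.0, 0.0), subgradient = b - a^T x = 15.0
  y^{k+1} = 0.0 + 0.05*15.0 = 0.75
Step 2: y^k = 0.75, reduced costs: (14.25, 9.5)
  x^k = (0.0, 0.0), subgradient = b - a^T x = 15.0
  y^{k+1} = 0.75 + 0.05*15.0 = 1.5
Step 3: y^k = 1.5, reduced costs: (13.5, 5.0)
  x^k = (0.0, 0.0), subgradient = b - a^T x = 15.0
  y^{k+1} = 1.5 + 0.05*15.0 = 2.25
Step 4: y^k = 2.25, reduced costs: (12.75, 0.5)
  x^k = (0.0, 0.0), subgradient = b - a^T x = 15.0
  y^{k+1} = 2.25 + 0.05*15.0 = 3.0
Dual objective at y_4 = 3.0: reduced costs (12.0, -4.0), box minimizer x = (0.0, 10.0)
g(y_4) = b*y + (c1 - a1*y)*x1 + (c2 - a2*y)*x2 = 15*3.0 + 12.0*0.0 + (-4.0)*10.0 = 45.0 + 0.0 - 40.0 = 5.0


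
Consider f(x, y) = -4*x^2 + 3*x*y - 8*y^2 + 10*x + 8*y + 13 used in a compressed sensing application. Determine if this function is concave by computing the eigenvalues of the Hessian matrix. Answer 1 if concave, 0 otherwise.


The Hessian of f(x,y) = -4*x^2 + 3*x*y - 8*y^2 + 10*x + 8*y + 13 is:
H = [[-8, 3], [3, -16]]
Trace = -8 - 16 = -24
Determinant = -8*-16 - (3)^2 = 119
Discriminant = (-24)^2 - 4*119 = 100.0
Eigenvalues: lambda_1 = -17.0, lambda_2 = -7.0
The function is concave.

1


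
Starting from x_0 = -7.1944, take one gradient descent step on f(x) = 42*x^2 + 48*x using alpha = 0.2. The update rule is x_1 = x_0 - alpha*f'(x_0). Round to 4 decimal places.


We compute the gradient at x_0 and apply the update.
f'(x) = 84*x + 48
f'(-7.1944) = 84*-7.1944 + 48 = -556.3296
x_1 = -7.1944 - 0.2*-556.3296 = 104.0715


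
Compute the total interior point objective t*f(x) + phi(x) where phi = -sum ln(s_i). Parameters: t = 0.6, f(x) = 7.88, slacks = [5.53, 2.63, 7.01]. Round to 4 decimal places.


Step 1: Compute log-barrier.
ln values: [1.7102, 0.967, 1.9473]
phi = -(1.7102 + 0.967 + 1.9473) = -4.6245
Step 2: Compute augmented objective.
t*f(x) = 0.6*7.88 = 4.728
Total = 4.728 - 4.6245 = 0.1035


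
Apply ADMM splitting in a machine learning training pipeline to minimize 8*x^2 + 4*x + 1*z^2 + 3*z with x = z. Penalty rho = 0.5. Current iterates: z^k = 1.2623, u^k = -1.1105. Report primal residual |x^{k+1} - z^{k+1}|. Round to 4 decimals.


ADMM iteration with rho = 0.5, z^k = 1.2623, u^k = -1.1105
Step 1: x-update.
Minimize 8*x^2 + 4*x + (0.5/2)*(x - 1.2623 - 1.1105)^2
FOC: (2*8 + 0.5)*x = -4 + 0.5*(1.2623 + 1.1105)
x^{k+1} = -0.1705
Step 2: z-update.
Minimize 1*z^2 + 3*z + (0.5/2)*(-0.1705 - z - 1.1105)^2
FOC: (2*1 + 0.5)*z = -3 + 0.5*(-0.1705 - 1.1105)
z^{k+1} = -1.4562
Step 3: u-update.
u^{k+1} = -1.1105 - 0.1705 + 1.4562 = 0.1752
Step 4: Primal residual = |-0.1705 + 1.4562| = 1.2857


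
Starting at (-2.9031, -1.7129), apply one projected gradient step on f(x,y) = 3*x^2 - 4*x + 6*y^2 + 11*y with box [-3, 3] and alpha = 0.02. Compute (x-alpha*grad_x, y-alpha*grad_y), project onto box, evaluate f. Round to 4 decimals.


Step 1: Compute gradient at (-2.9031, -1.7129).
grad_x = 2*3*-2.9031 - 4 = -21.4186
grad_y = 2*6*-1.7129 + 11 = -9.5548
Step 2: Gradient step.
x_raw = -2.9031 - 0.02*-21.4186 = -2.4747
y_raw = -1.7129 - 0.02*-9.5548 = -1.5218
Step 3: Project onto [-3, 3].
x_proj = clip(-2.4747) = -2.4747
y_proj = clip(-1.5218) = -1.5218
Step 4: Evaluate f.
f(-2.4747, -1.5218) = 25.4272


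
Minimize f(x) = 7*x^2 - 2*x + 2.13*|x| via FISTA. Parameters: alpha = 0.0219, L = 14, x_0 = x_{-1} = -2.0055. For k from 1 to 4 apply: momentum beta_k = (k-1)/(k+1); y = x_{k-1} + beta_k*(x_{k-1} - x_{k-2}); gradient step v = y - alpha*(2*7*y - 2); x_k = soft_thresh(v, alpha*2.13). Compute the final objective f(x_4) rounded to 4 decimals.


FISTA on f(x) = 7*x^2 - 2*x + 2.13*|x|
L = 14, alpha = 0.0219
Iteration 1: beta = 0.0, y = -2.0055 + 0.0*(-2.0055 + 2.0055) = -2.0055
  grad(y) = -30.077, v = y - alpha*grad = -1.3468
  prox(v) = soft_thresh(-1.3468, 0.0466) = -1.3002
Iteration 2: beta = 0.3333, y = -1.3002 + 0.3333*(-1.3002 + 2.0055) = -1.0651
  grad(y) = -16.9108, v = y - alpha*grad = -0.6947
  prox(v) = soft_thresh(-0.6947, 0.0466) = -0.6481
Iteration 3: beta = 0.5, y = -0.6481 + 0.5*(-0.6481 + 1.3002) = -0.322
  grad(y) = -6.5081, v = y - alpha*grad = -0.1795
  prox(v) = soft_thresh(-0.1795, 0.0466) = -0.1328
Iteration 4: beta = 0.6, y = -0.1328 + 0.6*(-0.1328 + 0.6481) = 0.1763
  grad(y) = 0.4682, v = y - alpha*grad = 0.166
  prox(v) = soft_thresh(0.166, 0.0466) = 0.1194
f(x_4) = 7*0.1194^2 - 2*0.1194 + 2.13*|0.1194| = 0.1153


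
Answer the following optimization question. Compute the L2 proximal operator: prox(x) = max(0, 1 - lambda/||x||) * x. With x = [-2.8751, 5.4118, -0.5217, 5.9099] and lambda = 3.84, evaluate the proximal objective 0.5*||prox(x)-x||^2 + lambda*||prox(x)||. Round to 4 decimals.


Step 1: Compute ||x||.
||x|| = 8.5295
Step 2: Compute scaling factor.
scale = max(0, 1 - 3.84/8.5295) = 0.5498
Step 3: prox(x) = [-1.5807, 2.9754, -0.2868, 3.2493]
||prox(x)|| = 4.6895
Step 4: Proximal objective.
0.5*||prox-x||^2 = 7.3728
lambda*||prox|| = 18.0077
Total = 25.3806


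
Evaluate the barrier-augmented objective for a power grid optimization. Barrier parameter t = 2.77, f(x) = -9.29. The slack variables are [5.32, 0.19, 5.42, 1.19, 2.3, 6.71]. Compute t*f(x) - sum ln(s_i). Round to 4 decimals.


Step 1: Compute log-barrier.
ln values: [1.6715, -1.6607, 1.6901, 0.174, 0.8329, 1.9036]
phi = -(1.6715 - 1.6607 + 1.6901 + 0.174 + 0.8329 + 1.9036) = -4.6113
Step 2: Compute augmented objective.
t*f(x) = 2.77*-9.29 = -25.7333
Total = -25.7333 - 4.6113 = -30.3446


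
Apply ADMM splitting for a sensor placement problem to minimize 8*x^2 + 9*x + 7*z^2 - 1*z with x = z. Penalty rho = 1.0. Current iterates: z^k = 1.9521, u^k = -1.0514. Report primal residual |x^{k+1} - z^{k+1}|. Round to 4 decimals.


ADMM iteration with rho = 1.0, z^k = 1.9521, u^k = -1.0514
Step 1: x-update.
Minimize 8*x^2 + 9*x + (1.0/2)*(x - 1.9521 - 1.0514)^2
FOC: (2*8 + 1.0)*x = -9 + 1.0*(1.9521 + 1.0514)
x^{k+1} = -0.3527
Step 2: z-update.
Minimize 7*z^2 - 1*z + (1.0/2)*(-0.3527 - z - 1.0514)^2
FOC: (2*7 + 1.0)*z = 1 + 1.0*(-0.3527 - 1.0514)
z^{k+1} = -0.0269
Step 3: u-update.
u^{k+1} = -1.0514 - 0.3527 + 0.0269 = -1.3772
Step 4: Primal residual = |-0.3527 + 0.0269| = 0.3258


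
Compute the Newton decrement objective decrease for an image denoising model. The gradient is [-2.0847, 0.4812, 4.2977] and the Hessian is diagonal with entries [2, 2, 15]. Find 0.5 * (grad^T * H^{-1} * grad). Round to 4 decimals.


Step 1: H is diagonal, so H^(-1) * g = [-1.0424, 0.2406, 0.2865].
Step 2: g^T H^(-1) g = sum_i g_i^2 / H_ii
  = (-2.0847)^2/2 + (0.4812)^2/2 + (4.2977)^2/15
  = 2.173 + 0.1158 + 1.2313 = 3.5201
Step 3: Objective decrease = 0.5 * g^T H^(-1) g = 1.7601


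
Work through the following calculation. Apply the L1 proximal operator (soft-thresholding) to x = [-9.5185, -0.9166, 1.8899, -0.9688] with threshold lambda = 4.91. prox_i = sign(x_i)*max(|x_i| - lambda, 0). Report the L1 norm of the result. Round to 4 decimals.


Soft-thresholding with lambda = 4.91:
prox(-9.5185) = sign(-9.5185)*max(|-9.5185| - 4.91, 0) = -4.6085
prox(-0.9166) = sign(-0.9166)*max(|-0.9166| - 4.91, 0) = 0.0
prox(1.8899) = sign(1.8899)*max(|1.8899| - 4.91, 0) = 0.0
prox(-0.9688) = sign(-0.9688)*max(|-0.9688| - 4.91, 0) = 0.0
prox(x) = [-4.6085, 0.0, 0.0, 0.0]
||prox(x)||_1 = 4.6085 + 0.0 + 0.0 + 0.0 = 4.6085


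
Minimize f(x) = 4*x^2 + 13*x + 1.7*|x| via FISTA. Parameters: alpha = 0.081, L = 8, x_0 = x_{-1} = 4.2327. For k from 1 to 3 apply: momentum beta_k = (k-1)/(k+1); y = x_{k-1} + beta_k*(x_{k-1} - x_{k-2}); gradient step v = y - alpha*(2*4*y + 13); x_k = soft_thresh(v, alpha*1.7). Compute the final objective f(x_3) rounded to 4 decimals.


FISTA on f(x) = 4*x^2 + 13*x + 1.7*|x|
L = 8, alpha = 0.081
Iteration 1: beta = 0.0, y = 4.2327 + 0.0*(4.2327 - 4.2327) = 4.2327
  grad(y) = 46.8616, v = y - alpha*grad = 0.4369
  prox(v) = soft_thresh(0.4369, 0.1377) = 0.2992
Iteration 2: beta = 0.3333, y = 0.2992 + 0.3333*(0.2992 - 4.2327) = -1.012
  grad(y) = 4.9044, v = y - alpha*grad = -1.4092
  prox(v) = soft_thresh(-1.4092, 0.1377) = -1.2715
Iteration 3: beta = 0.5, y = -1.2715 + 0.5*(-1.2715 - 0.2992) = -2.0569
  grad(y) = -3.4549, v = y - alpha*grad = -1.777
  prox(v) = soft_thresh(-1.777, 0.1377) = -1.6393
f(x_3) = 4*(-1.6393)^2 + 13*(-1.6393) + 1.7*|-1.6393| = -7.7748


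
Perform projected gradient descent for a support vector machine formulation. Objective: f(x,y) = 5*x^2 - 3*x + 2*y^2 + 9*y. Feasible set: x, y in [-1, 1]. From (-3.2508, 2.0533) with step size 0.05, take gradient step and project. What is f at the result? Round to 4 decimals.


Step 1: Compute gradient at (-3.2508, 2.0533).
grad_x = 2*5*-3.2508 - 3 = -35.508
grad_y = 2*2*2.0533 + 9 = 17.2132
Step 2: Gradient step.
x_raw = -3.2508 - 0.05*-35.508 = -1.4754
y_raw = 2.0533 - 0.05*17.2132 = 1.1926
Step 3: Project onto [-1, 1].
x_proj = clip(-1.4754) = -1.0
y_proj = clip(1.1926) = 1.0
Step 4: Evaluate f.
f(-1.0, 1.0) = 19.0


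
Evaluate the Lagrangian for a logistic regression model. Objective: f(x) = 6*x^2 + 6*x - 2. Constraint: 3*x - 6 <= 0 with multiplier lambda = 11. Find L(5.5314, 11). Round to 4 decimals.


Step 1: Evaluate f(x).
f(5.5314) = 6*5.5314^2 + 6*5.5314 - 2 = 214.7667
Step 2: Evaluate g(x).
g(5.5314) = 3*5.5314 - 6 = 10.5942
Step 3: Compute Lagrangian.
L = 214.7667 + 11*10.5942 = 331.3029


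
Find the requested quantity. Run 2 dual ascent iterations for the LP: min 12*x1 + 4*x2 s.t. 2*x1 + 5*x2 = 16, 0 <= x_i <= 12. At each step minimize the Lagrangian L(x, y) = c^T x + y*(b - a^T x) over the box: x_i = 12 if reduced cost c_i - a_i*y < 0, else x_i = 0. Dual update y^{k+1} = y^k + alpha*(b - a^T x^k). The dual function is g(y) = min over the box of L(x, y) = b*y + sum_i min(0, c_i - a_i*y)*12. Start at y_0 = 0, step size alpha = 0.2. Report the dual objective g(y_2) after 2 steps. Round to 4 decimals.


Dual ascent for LP: min 12*x1 + 4*x2, 2*x1 + 5*x2 = 16, 0 <= x_i <= 12
Step 1: y^k = 0.0, reduced costs: (12.0, 4.0)
  x^k = (0.0, 0.0), subgradient = b - a^T x = 16.0
  y^{k+1} = 0.0 + 0.2*16.0 = 3.2
Step 2: y^k = 3.2, reduced costs: (5.6, -12.0)
  x^k = (0.0, 12.0), subgradient = b - a^T x = -44.0
  y^{k+1} = 3.2 + 0.2*-44.0 = -5.6
Dual objective at y_2 = -5.6: reduced costs (23.2, 32.0), box minimizer x = (0.0, 0.0)
g(y_2) = b*y + (c1 - a1*y)*x1 + (c2 - a2*y)*x2 = 16*(-5.6) + 23.2*0.0 + 32.0*0.0 = -89.6 + 0.0 + 0.0 = -89.6


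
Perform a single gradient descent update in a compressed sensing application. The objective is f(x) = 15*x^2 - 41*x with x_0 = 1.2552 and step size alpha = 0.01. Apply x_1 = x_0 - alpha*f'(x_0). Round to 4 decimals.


We compute the gradient at x_0 and apply the update.
f'(x) = 30*x - 41
f'(1.2552) = 30*1.2552 - 41 = -3.344
x_1 = 1.2552 - 0.01*-3.344 = 1.2886


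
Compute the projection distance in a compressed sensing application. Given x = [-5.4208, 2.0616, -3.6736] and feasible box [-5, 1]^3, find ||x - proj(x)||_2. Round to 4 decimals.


Project each component onto [-5, 1].
clip(-5.4208) = -5.0, clip(2.0616) = 1.0, clip(-3.6736) = -3.6736
Projection = [-5.0, 1.0, -3.6736]
Squared diffs: [0.1771, 1.127, 0.0]
Distance = sqrt(1.3041) = 1.142


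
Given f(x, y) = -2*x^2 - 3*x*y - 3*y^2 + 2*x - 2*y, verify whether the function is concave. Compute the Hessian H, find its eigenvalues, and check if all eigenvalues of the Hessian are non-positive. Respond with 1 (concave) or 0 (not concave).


The Hessian of f(x,y) = -2*x^2 - 3*x*y - 3*y^2 + 2*x - 2*y is:
H = [[-4, -3], [-3, -6]]
Trace = -4 - 6 = -10
Determinant = -4*-6 - (-3)^2 = 15
Discriminant = (-10)^2 - 4*15 = 40.0
Eigenvalues: lambda_1 = -8.1623, lambda_2 = -1.8377
The function is concave.

1


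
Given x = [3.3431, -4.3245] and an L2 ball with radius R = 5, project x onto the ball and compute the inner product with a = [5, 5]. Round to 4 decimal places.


Step 1: Compute ||x|| (intermediates to 6 decimals).
||x|| = sqrt(3.3431^2 + (-4.3245)^2) = 5.466042
Step 2: Project.
Since ||x|| > R, scale = R/||x|| = 5/5.466042 = 0.914739, proj(x) = scale * x
proj(x) = [3.058064, -3.955789]
Step 3: Dot product.
a^T * proj(x) = 5*3.058064 + 5*(-3.955789) = -4.4886


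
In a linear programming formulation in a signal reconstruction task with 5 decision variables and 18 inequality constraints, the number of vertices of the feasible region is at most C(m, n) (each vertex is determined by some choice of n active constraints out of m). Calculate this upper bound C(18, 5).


Each vertex corresponds to some choice of n active constraints out of m, so the number of vertices is at most C(m, n) = m! / (n!(m-n)!).
m = 18, n = 5
Numerator: 18 * 17 * 16 * 15 * 14
Denominator: 5! = 120
C(18, 5) = 8568


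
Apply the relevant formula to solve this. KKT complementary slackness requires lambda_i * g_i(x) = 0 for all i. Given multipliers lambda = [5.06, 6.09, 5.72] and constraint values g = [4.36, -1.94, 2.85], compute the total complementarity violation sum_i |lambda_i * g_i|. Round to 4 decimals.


KKT complementary slackness check:
lambda_1 * g_1 = 5.06 * 4.36 = 22.0616
lambda_2 * g_2 = 6.09 * -1.94 = -11.8146
lambda_3 * g_3 = 5.72 * 2.85 = 16.302
Total violation = 22.0616 + 11.8146 + 16.302 = 50.1782


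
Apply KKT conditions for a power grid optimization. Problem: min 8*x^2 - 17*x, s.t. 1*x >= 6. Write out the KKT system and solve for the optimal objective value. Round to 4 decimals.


Step 1: Try lambda = 0 (constraint inactive).
x_unc = 17/(2*8) = 1.0625
Check: 1*1.0625 = 1.0625 < 6 -- violated!
Step 2: Constraint must be active: 1*x = 6
x* = 6/1 = 6.0
lambda = (2*8*6.0 - 17)/1 = 79.0
Step 3: Compute optimal value.
f(x*) = 8*6.0^2 - 17*6.0 = 186.0


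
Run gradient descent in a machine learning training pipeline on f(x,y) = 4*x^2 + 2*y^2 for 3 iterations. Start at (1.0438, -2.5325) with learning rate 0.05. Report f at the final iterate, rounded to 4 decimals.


Gradient descent on f(x,y) = 4*x^2 + 2*y^2.
Starting point: (1.0438, -2.5325), alpha = 0.05
Step 1: grad_x = 2*4*1.0438 = 8.3504, grad_y = 2*2*-2.5325 = -10.13
  x_1 = 1.0438 - 0.05*8.3504 = 0.6263
  y_1 = -2.5325 - 0.05*-10.13 = -2.026
Step 2: grad_x = 2*4*0.6263 = 5.0102, grad_y = 2*2*-2.026 = -8.104
  x_2 = 0.6263 - 0.05*5.0102 = 0.3758
  y_2 = -2.026 - 0.05*-8.104 = -1.6208
Step 3: grad_x = 2*4*0.3758 = 3.0061, grad_y = 2*2*-1.6208 = -6.4832
  x_3 = 0.3758 - 0.05*3.0061 = 0.2255
  y_3 = -1.6208 - 0.05*-6.4832 = -1.2966
f(0.2255, -1.2966) = 4*0.2255^2 + 2*(-1.2966)^2 = 3.5659


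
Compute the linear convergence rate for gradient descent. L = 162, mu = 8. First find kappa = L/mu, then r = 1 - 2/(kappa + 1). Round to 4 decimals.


Step 1: Compute the condition number.
kappa = L/mu = 162/8 = 20.25
Step 2: Compute the convergence rate.
r = 1 - 2/(kappa + 1) = 1 - 2*mu/(L + mu) = (L - mu)/(L + mu) = 154/170 = 0.9059


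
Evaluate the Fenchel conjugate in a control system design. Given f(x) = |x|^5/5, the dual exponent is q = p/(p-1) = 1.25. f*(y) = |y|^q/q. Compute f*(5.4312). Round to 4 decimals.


The conjugate exponent q satisfies 1/p + 1/q = 1.
p = 5, so q = 5/(5 - 1) = 1.25
|y|^q = 5.4312^1.25 = 8.2912
f*(5.4312) = 8.2912 / 1.25 = 6.633


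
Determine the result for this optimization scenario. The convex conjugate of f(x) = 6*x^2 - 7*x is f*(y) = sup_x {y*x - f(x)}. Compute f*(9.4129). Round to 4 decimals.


f*(y) = sup_x {y*x - a*x^2 - b*x} = sup_x {(y-b)*x - a*x^2}
FOC: (y - b) - 2a*x = 0 => x* = (y - b)/(2a)
x* = (9.4129 + 7)/(2*6) = 1.3677
f*(9.4129) = (y-b)^2/(4a) = (9.4129 + 7)^2/(4*6)
= 269.3833/24 = 11.2243


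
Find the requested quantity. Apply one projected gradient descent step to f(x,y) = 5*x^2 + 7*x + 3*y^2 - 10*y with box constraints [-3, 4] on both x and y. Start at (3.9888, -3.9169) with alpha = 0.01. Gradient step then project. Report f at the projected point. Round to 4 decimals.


Step 1: Compute gradient at (3.9888, -3.9169).
grad_x = 2*5*3.9888 + 7 = 46.888
grad_y = 2*3*-3.9169 - 10 = -33.5014
Step 2: Gradient step.
x_raw = 3.9888 - 0.01*46.888 = 3.5199
y_raw = -3.9169 - 0.01*-33.5014 = -3.5819
Step 3: Project onto [-3, 4].
x_proj = clip(3.5199) = 3.5199
y_proj = clip(-3.5819) = -3.0
Step 4: Evaluate f.
f(3.5199, -3.0) = 143.5886


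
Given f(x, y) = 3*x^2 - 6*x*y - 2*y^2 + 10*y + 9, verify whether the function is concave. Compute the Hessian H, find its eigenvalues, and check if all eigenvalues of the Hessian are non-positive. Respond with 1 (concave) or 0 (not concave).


The Hessian of f(x,y) = 3*x^2 - 6*x*y - 2*y^2 + 10*y + 9 is:
H = [[6, -6], [-6, -4]]
Trace = 6 - 4 = 2
Determinant = 6*-4 - (-6)^2 = -60
Discriminant = (2)^2 - 4*-60 = 244.0
Eigenvalues: lambda_1 = -6.8102, lambda_2 = 8.8102
The function is not concave.

0


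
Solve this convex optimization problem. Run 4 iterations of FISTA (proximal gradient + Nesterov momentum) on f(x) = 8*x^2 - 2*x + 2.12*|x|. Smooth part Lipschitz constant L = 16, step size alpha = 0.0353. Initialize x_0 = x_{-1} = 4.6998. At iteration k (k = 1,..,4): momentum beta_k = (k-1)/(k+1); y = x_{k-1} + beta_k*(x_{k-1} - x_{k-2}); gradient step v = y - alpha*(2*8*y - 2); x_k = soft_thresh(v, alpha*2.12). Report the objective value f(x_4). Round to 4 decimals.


FISTA on f(x) = 8*x^2 - 2*x + 2.12*|x|
L = 16, alpha = 0.0353
Iteration 1: beta = 0.0, y = 4.6998 + 0.0*(4.6998 - 4.6998) = 4.6998
  grad(y) = 73.1968, v = y - alpha*grad = 2.116
  prox(v) = soft_thresh(2.116, 0.0748) = 2.0411
Iteration 2: beta = 0.3333, y = 2.0411 + 0.3333*(2.0411 - 4.6998) = 1.1549
  grad(y) = 16.4782, v = y - alpha*grad = 0.5732
  prox(v) = soft_thresh(0.5732, 0.0748) = 0.4984
Iteration 3: beta = 0.5, y = 0.4984 + 0.5*(0.4984 - 2.0411) = -0.273
  grad(y) = -6.368, v = y - alpha*grad = -0.0482
  prox(v) = soft_thresh(-0.0482, 0.0748) = 0.0
Iteration 4: beta = 0.6, y = 0.0 + 0.6*(0.0 - 0.4984) = -0.299
  grad(y) = -6.7844, v = y - alpha*grad = -0.0595
  prox(v) = soft_thresh(-0.0595, 0.0748) = 0.0
f(x_4) = 8*0.0^2 - 2*0.0 + 2.12*|0.0| = 0.0


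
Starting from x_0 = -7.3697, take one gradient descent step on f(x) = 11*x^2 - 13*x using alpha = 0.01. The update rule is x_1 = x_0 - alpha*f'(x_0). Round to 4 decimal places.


We compute the gradient at x_0 and apply the update.
f'(x) = 22*x - 13
f'(-7.3697) = 22*-7.3697 - 13 = -175.1334
x_1 = -7.3697 - 0.01*-175.1334 = -5.6184


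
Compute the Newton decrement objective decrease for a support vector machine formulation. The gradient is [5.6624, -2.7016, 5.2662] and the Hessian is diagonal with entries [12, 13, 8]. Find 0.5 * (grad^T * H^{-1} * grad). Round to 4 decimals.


Step 1: H is diagonal, so H^(-1) * g = [0.4719, -0.2078, 0.6583].
Step 2: g^T H^(-1) g = sum_i g_i^2 / H_ii
  = (5.6624)^2/12 + (-2.7016)^2/13 + (5.2662)^2/8
  = 2.6719 + 0.5614 + 3.4666 = 6.6999
Step 3: Objective decrease = 0.5 * g^T H^(-1) g = 3.35


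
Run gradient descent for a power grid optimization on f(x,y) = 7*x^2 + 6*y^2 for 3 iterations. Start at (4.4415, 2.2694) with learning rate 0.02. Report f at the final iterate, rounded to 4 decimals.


Gradient descent on f(x,y) = 7*x^2 + 6*y^2.
Starting point: (4.4415, 2.2694), alpha = 0.02
Step 1: grad_x = 2*7*4.4415 = 62.181, grad_y = 2*6*2.2694 = 27.2328
  x_1 = 4.4415 - 0.02*62.181 = 3.1979
  y_1 = 2.2694 - 0.02*27.2328 = 1.7247
Step 2: grad_x = 2*7*3.1979 = 44.7703, grad_y = 2*6*1.7247 = 20.6969
  x_2 = 3.1979 - 0.02*44.7703 = 2.3025
  y_2 = 1.7247 - 0.02*20.6969 = 1.3108
Step 3: grad_x = 2*7*2.3025 = 32.2346, grad_y = 2*6*1.3108 = 15.7297
  x_3 = 2.3025 - 0.02*32.2346 = 1.6578
  y_3 = 1.3108 - 0.02*15.7297 = 0.9962
f(1.6578, 0.9962) = 7*1.6578^2 + 6*0.9962^2 = 25.1923


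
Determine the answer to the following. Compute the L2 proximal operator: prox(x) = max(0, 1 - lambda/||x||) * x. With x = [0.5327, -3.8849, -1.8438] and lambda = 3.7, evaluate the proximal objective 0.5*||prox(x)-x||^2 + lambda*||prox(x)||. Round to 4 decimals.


Step 1: Compute ||x||.
||x|| = 4.3331
Step 2: Compute scaling factor.
scale = max(0, 1 - 3.7/4.3331) = 0.1461
Step 3: prox(x) = [0.0778, -0.5676, -0.2694]
||prox(x)|| = 0.6331
Step 4: Proximal objective.
0.5*||prox-x||^2 = 6.845
lambda*||prox|| = 2.3425
Total = 9.1875


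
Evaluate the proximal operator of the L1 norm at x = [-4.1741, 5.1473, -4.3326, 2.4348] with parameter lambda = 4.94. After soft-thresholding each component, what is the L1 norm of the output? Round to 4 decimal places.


Soft-thresholding with lambda = 4.94:
prox(-4.1741) = sign(-4.1741)*max(|-4.1741| - 4.94, 0) = 0.0
prox(5.1473) = sign(5.1473)*max(|5.1473| - 4.94, 0) = 0.2073
prox(-4.3326) = sign(-4.3326)*max(|-4.3326| - 4.94, 0) = 0.0
prox(2.4348) = sign(2.4348)*max(|2.4348| - 4.94, 0) = 0.0
prox(x) = [0.0, 0.2073, 0.0, 0.0]
||prox(x)||_1 = 0.0 + 0.2073 + 0.0 + 0.0 = 0.2073


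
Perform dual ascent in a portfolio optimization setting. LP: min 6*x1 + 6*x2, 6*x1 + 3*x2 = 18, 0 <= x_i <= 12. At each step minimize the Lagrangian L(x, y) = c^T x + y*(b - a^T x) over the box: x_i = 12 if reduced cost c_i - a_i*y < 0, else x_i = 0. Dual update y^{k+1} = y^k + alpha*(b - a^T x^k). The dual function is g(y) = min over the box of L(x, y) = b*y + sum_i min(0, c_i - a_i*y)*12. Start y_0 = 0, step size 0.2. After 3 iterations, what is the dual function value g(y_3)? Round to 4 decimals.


Dual ascent for LP: min 6*x1 + 6*x2, 6*x1 + 3*x2 = 18, 0 <= x_i <= 12
Step 1: y^k = 0.0, reduced costs: (6.0, 6.0)
  x^k = (0.0, 0.0), subgradient = b - a^T x = 18.0
  y^{k+1} = 0.0 + 0.2*18.0 = 3.6
Step 2: y^k = 3.6, reduced costs: (-15.6, -4.8)
  x^k = (12.0, 12.0), subgradient = b - a^T x = -90.0
  y^{k+1} = 3.6 + 0.2*-90.0 = -14.4
Step 3: y^k = -14.4, reduced costs: (92.4, 49.2)
  x^k = (0.0, 0.0), subgradient = b - a^T x = 18.0
  y^{k+1} = -14.4 + 0.2*18.0 = -10.8
Dual objective at y_3 = -10.8: reduced costs (70.8, 38.4), box minimizer x = (0.0, 0.0)
g(y_3) = b*y + (c1 - a1*y)*x1 + (c2 - a2*y)*x2 = 18*(-10.8) + 70.8*0.0 + 38.4*0.0 = -194.4 + 0.0 + 0.0 = -194.4
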